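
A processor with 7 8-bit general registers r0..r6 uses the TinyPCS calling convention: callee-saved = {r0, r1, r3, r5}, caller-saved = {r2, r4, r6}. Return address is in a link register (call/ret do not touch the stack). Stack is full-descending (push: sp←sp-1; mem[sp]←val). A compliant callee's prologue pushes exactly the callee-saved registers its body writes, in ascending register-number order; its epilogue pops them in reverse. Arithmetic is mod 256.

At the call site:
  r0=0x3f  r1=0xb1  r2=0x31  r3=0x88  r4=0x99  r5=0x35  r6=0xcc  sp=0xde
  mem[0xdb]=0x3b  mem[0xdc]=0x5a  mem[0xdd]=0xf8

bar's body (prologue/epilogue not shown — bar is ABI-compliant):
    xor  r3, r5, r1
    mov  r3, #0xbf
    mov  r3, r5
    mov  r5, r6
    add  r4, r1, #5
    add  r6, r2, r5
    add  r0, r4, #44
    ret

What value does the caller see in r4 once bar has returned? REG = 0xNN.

REG = 0xb6

prologue: push r0 → mem[0xdd]=0x3f, sp=0xdd
prologue: push r3 → mem[0xdc]=0x88, sp=0xdc
prologue: push r5 → mem[0xdb]=0x35, sp=0xdb
body[0] xor  r3, r5, r1 → r3=0x84
body[1] mov  r3, #0xbf → r3=0xbf
body[2] mov  r3, r5 → r3=0x35
body[3] mov  r5, r6 → r5=0xcc
body[4] add  r4, r1, #5 → r4=0xb6
body[5] add  r6, r2, r5 → r6=0xfd
body[6] add  r0, r4, #44 → r0=0xe2
epilogue: pop r5=0x35, sp=0xdc
epilogue: pop r3=0x88, sp=0xdd
epilogue: pop r0=0x3f, sp=0xde
r4 is caller-saved → body value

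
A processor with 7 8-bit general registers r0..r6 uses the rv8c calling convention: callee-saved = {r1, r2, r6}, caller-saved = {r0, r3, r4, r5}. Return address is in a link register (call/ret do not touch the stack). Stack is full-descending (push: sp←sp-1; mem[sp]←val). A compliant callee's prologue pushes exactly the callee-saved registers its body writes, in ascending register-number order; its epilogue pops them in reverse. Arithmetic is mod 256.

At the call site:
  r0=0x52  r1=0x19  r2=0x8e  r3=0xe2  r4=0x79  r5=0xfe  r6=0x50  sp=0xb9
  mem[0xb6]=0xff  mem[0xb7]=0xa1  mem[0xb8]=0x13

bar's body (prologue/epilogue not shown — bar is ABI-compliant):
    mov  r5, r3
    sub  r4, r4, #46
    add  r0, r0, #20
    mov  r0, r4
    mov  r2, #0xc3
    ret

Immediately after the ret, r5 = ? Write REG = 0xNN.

prologue: push r2 → mem[0xb8]=0x8e, sp=0xb8
body[0] mov  r5, r3 → r5=0xe2
body[1] sub  r4, r4, #46 → r4=0x4b
body[2] add  r0, r0, #20 → r0=0x66
body[3] mov  r0, r4 → r0=0x4b
body[4] mov  r2, #0xc3 → r2=0xc3
epilogue: pop r2=0x8e, sp=0xb9
r5 is caller-saved → body value

REG = 0xe2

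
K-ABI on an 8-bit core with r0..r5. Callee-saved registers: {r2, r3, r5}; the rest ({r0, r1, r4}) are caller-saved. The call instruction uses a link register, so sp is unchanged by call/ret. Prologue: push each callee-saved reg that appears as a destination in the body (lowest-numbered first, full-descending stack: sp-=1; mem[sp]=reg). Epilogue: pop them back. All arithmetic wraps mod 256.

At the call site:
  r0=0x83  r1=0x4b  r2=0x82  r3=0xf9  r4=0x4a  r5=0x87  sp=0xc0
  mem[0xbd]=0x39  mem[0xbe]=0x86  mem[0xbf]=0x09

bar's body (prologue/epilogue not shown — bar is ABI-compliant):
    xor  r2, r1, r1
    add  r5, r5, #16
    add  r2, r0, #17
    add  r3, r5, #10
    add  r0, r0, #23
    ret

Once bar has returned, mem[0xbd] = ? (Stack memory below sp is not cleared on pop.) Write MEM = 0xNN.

MEM = 0x87

prologue: push r2 -> mem[0xbf]=0x82, sp=0xbf
prologue: push r3 -> mem[0xbe]=0xf9, sp=0xbe
prologue: push r5 -> mem[0xbd]=0x87, sp=0xbd
body[0] xor  r2, r1, r1 -> r2=0x00
body[1] add  r5, r5, #16 -> r5=0x97
body[2] add  r2, r0, #17 -> r2=0x94
body[3] add  r3, r5, #10 -> r3=0xa1
body[4] add  r0, r0, #23 -> r0=0x9a
epilogue: pop r5=0x87, sp=0xbe
epilogue: pop r3=0xf9, sp=0xbf
epilogue: pop r2=0x82, sp=0xc0
prologue pushed ['r2', 'r3', 'r5'] at ['0xbf', '0xbe', '0xbd']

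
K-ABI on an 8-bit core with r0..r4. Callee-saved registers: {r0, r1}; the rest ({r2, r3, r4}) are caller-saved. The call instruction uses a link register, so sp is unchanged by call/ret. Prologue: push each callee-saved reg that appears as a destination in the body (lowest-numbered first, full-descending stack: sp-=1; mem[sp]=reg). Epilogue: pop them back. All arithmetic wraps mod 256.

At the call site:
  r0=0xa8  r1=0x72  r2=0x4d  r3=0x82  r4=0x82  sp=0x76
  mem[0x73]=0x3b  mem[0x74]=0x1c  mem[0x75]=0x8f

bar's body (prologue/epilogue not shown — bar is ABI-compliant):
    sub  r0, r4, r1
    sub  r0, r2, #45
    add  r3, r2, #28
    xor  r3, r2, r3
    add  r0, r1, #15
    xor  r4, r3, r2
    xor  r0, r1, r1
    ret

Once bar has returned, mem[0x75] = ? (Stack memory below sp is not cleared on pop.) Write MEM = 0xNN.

prologue: push r0 → mem[0x75]=0xa8, sp=0x75
body[0] sub  r0, r4, r1 → r0=0x10
body[1] sub  r0, r2, #45 → r0=0x20
body[2] add  r3, r2, #28 → r3=0x69
body[3] xor  r3, r2, r3 → r3=0x24
body[4] add  r0, r1, #15 → r0=0x81
body[5] xor  r4, r3, r2 → r4=0x69
body[6] xor  r0, r1, r1 → r0=0x00
epilogue: pop r0=0xa8, sp=0x76
prologue pushed ['r0'] at ['0x75']

MEM = 0xa8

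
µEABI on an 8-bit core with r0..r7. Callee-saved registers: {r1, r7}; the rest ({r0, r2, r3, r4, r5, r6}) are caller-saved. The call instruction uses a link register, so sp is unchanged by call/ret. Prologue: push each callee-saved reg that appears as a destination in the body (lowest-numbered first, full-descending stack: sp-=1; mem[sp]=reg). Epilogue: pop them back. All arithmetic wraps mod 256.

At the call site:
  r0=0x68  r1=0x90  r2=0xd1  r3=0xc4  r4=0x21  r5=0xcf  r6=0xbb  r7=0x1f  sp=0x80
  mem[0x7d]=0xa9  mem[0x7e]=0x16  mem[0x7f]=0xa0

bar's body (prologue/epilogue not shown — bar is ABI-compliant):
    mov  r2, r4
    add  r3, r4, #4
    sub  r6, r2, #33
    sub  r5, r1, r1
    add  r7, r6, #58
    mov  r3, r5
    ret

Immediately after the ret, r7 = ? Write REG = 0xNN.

prologue: push r7 → mem[0x7f]=0x1f, sp=0x7f
body[0] mov  r2, r4 → r2=0x21
body[1] add  r3, r4, #4 → r3=0x25
body[2] sub  r6, r2, #33 → r6=0x00
body[3] sub  r5, r1, r1 → r5=0x00
body[4] add  r7, r6, #58 → r7=0x3a
body[5] mov  r3, r5 → r3=0x00
epilogue: pop r7=0x1f, sp=0x80
r7 is callee-saved → restored

REG = 0x1f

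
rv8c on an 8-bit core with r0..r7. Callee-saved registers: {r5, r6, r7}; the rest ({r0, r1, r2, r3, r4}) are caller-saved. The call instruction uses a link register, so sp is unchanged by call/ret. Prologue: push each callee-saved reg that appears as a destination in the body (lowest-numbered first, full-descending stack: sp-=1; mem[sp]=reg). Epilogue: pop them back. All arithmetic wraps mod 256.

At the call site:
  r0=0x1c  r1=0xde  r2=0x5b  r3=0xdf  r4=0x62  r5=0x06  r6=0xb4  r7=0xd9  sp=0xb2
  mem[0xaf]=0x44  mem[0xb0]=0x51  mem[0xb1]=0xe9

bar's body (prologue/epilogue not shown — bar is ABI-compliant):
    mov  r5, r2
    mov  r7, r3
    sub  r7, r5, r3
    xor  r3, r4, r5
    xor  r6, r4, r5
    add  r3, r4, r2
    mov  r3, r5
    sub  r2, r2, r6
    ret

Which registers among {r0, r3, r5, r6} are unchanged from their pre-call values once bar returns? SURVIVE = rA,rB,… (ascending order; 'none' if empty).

SURVIVE = r0,r5,r6

prologue: push r5 → mem[0xb1]=0x06, sp=0xb1
prologue: push r6 → mem[0xb0]=0xb4, sp=0xb0
prologue: push r7 → mem[0xaf]=0xd9, sp=0xaf
body[0] mov  r5, r2 → r5=0x5b
body[1] mov  r7, r3 → r7=0xdf
body[2] sub  r7, r5, r3 → r7=0x7c
body[3] xor  r3, r4, r5 → r3=0x39
body[4] xor  r6, r4, r5 → r6=0x39
body[5] add  r3, r4, r2 → r3=0xbd
body[6] mov  r3, r5 → r3=0x5b
body[7] sub  r2, r2, r6 → r2=0x22
epilogue: pop r7=0xd9, sp=0xb0
epilogue: pop r6=0xb4, sp=0xb1
epilogue: pop r5=0x06, sp=0xb2
r0: caller-saved, written=False
r3: caller-saved, written=True
r5: callee-saved, written=True
r6: callee-saved, written=True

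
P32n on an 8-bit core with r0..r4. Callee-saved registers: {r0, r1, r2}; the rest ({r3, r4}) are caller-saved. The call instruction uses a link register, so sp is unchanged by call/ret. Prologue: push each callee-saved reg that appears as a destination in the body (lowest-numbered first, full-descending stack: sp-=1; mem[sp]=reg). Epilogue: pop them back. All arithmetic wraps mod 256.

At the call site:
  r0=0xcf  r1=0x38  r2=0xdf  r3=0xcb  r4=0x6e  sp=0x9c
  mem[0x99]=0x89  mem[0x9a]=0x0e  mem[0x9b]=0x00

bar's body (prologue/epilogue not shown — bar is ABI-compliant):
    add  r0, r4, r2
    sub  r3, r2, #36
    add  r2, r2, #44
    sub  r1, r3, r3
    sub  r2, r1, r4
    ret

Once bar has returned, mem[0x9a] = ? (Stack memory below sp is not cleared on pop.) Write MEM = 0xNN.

prologue: push r0 -> mem[0x9b]=0xcf, sp=0x9b
prologue: push r1 -> mem[0x9a]=0x38, sp=0x9a
prologue: push r2 -> mem[0x99]=0xdf, sp=0x99
body[0] add  r0, r4, r2 -> r0=0x4d
body[1] sub  r3, r2, #36 -> r3=0xbb
body[2] add  r2, r2, #44 -> r2=0x0b
body[3] sub  r1, r3, r3 -> r1=0x00
body[4] sub  r2, r1, r4 -> r2=0x92
epilogue: pop r2=0xdf, sp=0x9a
epilogue: pop r1=0x38, sp=0x9b
epilogue: pop r0=0xcf, sp=0x9c
prologue pushed ['r0', 'r1', 'r2'] at ['0x9b', '0x9a', '0x99']

MEM = 0x38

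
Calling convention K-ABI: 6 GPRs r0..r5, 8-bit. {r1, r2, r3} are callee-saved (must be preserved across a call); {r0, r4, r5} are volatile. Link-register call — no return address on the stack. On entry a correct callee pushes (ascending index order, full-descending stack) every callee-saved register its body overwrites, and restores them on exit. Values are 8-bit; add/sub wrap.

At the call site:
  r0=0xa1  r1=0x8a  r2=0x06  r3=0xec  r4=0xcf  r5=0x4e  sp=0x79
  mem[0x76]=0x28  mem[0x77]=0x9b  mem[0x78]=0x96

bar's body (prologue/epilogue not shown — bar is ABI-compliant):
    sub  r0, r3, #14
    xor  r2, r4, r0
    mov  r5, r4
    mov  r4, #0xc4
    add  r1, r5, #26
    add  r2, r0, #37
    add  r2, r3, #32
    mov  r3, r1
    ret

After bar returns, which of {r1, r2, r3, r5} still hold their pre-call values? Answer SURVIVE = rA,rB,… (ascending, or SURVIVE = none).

SURVIVE = r1,r2,r3

prologue: push r1 → mem[0x78]=0x8a, sp=0x78
prologue: push r2 → mem[0x77]=0x06, sp=0x77
prologue: push r3 → mem[0x76]=0xec, sp=0x76
body[0] sub  r0, r3, #14 → r0=0xde
body[1] xor  r2, r4, r0 → r2=0x11
body[2] mov  r5, r4 → r5=0xcf
body[3] mov  r4, #0xc4 → r4=0xc4
body[4] add  r1, r5, #26 → r1=0xe9
body[5] add  r2, r0, #37 → r2=0x03
body[6] add  r2, r3, #32 → r2=0x0c
body[7] mov  r3, r1 → r3=0xe9
epilogue: pop r3=0xec, sp=0x77
epilogue: pop r2=0x06, sp=0x78
epilogue: pop r1=0x8a, sp=0x79
r1: callee-saved, written=True
r2: callee-saved, written=True
r3: callee-saved, written=True
r5: caller-saved, written=True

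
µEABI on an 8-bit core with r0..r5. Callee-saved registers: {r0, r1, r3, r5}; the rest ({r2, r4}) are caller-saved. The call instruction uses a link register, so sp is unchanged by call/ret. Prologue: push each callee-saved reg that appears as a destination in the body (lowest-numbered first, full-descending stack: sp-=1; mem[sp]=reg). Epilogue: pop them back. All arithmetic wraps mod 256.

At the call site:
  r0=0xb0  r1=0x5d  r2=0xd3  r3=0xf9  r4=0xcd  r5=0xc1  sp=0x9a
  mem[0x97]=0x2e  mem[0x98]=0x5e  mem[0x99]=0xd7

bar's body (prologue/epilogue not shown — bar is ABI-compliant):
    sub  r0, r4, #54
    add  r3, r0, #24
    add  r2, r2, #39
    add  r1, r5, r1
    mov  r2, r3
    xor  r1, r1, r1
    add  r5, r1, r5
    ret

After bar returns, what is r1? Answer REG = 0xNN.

prologue: push r0 → mem[0x99]=0xb0, sp=0x99
prologue: push r1 → mem[0x98]=0x5d, sp=0x98
prologue: push r3 → mem[0x97]=0xf9, sp=0x97
prologue: push r5 → mem[0x96]=0xc1, sp=0x96
body[0] sub  r0, r4, #54 → r0=0x97
body[1] add  r3, r0, #24 → r3=0xaf
body[2] add  r2, r2, #39 → r2=0xfa
body[3] add  r1, r5, r1 → r1=0x1e
body[4] mov  r2, r3 → r2=0xaf
body[5] xor  r1, r1, r1 → r1=0x00
body[6] add  r5, r1, r5 → r5=0xc1
epilogue: pop r5=0xc1, sp=0x97
epilogue: pop r3=0xf9, sp=0x98
epilogue: pop r1=0x5d, sp=0x99
epilogue: pop r0=0xb0, sp=0x9a
r1 is callee-saved → restored

REG = 0x5d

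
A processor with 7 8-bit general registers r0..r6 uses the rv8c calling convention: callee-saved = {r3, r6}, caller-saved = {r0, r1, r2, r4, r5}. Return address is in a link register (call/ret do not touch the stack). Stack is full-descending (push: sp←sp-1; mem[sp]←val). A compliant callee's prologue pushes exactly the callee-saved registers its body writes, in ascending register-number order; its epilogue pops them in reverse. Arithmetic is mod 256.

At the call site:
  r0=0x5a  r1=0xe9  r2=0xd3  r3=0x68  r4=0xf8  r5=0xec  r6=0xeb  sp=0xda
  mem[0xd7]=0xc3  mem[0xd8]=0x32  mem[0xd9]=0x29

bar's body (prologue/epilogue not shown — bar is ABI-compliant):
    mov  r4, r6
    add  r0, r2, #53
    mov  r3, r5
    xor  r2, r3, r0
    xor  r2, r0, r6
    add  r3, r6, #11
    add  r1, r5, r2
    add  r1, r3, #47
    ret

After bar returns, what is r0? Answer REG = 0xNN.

REG = 0x08

prologue: push r3 -> mem[0xd9]=0x68, sp=0xd9
body[0] mov  r4, r6 -> r4=0xeb
body[1] add  r0, r2, #53 -> r0=0x08
body[2] mov  r3, r5 -> r3=0xec
body[3] xor  r2, r3, r0 -> r2=0xe4
body[4] xor  r2, r0, r6 -> r2=0xe3
body[5] add  r3, r6, #11 -> r3=0xf6
body[6] add  r1, r5, r2 -> r1=0xcf
body[7] add  r1, r3, #47 -> r1=0x25
epilogue: pop r3=0x68, sp=0xda
r0 is caller-saved -> body value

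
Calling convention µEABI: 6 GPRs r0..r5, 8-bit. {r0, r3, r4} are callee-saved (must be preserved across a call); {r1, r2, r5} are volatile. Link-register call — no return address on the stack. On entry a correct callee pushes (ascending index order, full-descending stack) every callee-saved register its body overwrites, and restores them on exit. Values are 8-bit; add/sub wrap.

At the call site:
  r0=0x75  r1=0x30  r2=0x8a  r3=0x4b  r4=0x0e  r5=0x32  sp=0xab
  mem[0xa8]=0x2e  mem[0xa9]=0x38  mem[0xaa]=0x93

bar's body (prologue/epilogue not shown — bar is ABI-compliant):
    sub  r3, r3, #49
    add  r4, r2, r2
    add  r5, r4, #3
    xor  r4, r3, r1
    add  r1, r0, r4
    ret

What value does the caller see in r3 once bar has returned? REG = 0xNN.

prologue: push r3 → mem[0xaa]=0x4b, sp=0xaa
prologue: push r4 → mem[0xa9]=0x0e, sp=0xa9
body[0] sub  r3, r3, #49 → r3=0x1a
body[1] add  r4, r2, r2 → r4=0x14
body[2] add  r5, r4, #3 → r5=0x17
body[3] xor  r4, r3, r1 → r4=0x2a
body[4] add  r1, r0, r4 → r1=0x9f
epilogue: pop r4=0x0e, sp=0xaa
epilogue: pop r3=0x4b, sp=0xab
r3 is callee-saved → restored

REG = 0x4b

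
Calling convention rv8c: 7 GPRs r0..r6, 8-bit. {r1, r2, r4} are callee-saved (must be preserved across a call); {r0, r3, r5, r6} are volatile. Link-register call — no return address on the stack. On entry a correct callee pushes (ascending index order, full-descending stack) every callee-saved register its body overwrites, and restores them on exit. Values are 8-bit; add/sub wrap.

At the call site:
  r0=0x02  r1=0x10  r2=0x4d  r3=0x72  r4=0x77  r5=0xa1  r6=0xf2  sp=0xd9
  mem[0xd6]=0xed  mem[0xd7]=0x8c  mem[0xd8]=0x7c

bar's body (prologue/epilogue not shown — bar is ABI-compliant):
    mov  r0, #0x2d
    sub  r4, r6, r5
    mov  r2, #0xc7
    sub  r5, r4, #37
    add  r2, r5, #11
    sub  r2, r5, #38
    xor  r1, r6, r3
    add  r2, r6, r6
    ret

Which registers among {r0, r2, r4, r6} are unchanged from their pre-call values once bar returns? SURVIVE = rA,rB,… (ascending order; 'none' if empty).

prologue: push r1 → mem[0xd8]=0x10, sp=0xd8
prologue: push r2 → mem[0xd7]=0x4d, sp=0xd7
prologue: push r4 → mem[0xd6]=0x77, sp=0xd6
body[0] mov  r0, #0x2d → r0=0x2d
body[1] sub  r4, r6, r5 → r4=0x51
body[2] mov  r2, #0xc7 → r2=0xc7
body[3] sub  r5, r4, #37 → r5=0x2c
body[4] add  r2, r5, #11 → r2=0x37
body[5] sub  r2, r5, #38 → r2=0x06
body[6] xor  r1, r6, r3 → r1=0x80
body[7] add  r2, r6, r6 → r2=0xe4
epilogue: pop r4=0x77, sp=0xd7
epilogue: pop r2=0x4d, sp=0xd8
epilogue: pop r1=0x10, sp=0xd9
r0: caller-saved, written=True
r2: callee-saved, written=True
r4: callee-saved, written=True
r6: caller-saved, written=False

SURVIVE = r2,r4,r6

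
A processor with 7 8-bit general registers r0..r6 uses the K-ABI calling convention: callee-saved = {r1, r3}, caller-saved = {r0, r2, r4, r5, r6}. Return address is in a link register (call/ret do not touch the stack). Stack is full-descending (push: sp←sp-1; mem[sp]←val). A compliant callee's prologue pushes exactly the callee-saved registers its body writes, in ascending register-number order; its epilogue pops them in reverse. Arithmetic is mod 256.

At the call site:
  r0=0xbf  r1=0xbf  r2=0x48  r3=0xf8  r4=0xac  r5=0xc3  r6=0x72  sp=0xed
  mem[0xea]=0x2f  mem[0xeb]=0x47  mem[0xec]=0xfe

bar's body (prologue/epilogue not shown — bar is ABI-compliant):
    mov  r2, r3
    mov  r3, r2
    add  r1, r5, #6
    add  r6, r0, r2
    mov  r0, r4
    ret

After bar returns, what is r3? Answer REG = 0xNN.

REG = 0xf8

prologue: push r1 → mem[0xec]=0xbf, sp=0xec
prologue: push r3 → mem[0xeb]=0xf8, sp=0xeb
body[0] mov  r2, r3 → r2=0xf8
body[1] mov  r3, r2 → r3=0xf8
body[2] add  r1, r5, #6 → r1=0xc9
body[3] add  r6, r0, r2 → r6=0xb7
body[4] mov  r0, r4 → r0=0xac
epilogue: pop r3=0xf8, sp=0xec
epilogue: pop r1=0xbf, sp=0xed
r3 is callee-saved → restored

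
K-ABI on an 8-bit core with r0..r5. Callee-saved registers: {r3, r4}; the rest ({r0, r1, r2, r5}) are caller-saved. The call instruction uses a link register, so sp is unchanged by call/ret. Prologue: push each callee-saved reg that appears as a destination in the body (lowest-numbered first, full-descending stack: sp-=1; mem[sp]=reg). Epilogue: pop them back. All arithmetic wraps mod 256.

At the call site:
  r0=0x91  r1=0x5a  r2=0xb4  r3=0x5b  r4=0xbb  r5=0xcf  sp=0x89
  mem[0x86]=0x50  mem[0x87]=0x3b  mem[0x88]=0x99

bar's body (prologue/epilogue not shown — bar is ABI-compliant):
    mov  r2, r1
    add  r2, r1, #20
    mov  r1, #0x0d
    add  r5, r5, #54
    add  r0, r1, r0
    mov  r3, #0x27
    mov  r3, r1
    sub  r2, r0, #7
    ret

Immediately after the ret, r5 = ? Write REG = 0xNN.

prologue: push r3 -> mem[0x88]=0x5b, sp=0x88
body[0] mov  r2, r1 -> r2=0x5a
body[1] add  r2, r1, #20 -> r2=0x6e
body[2] mov  r1, #0x0d -> r1=0x0d
body[3] add  r5, r5, #54 -> r5=0x05
body[4] add  r0, r1, r0 -> r0=0x9e
body[5] mov  r3, #0x27 -> r3=0x27
body[6] mov  r3, r1 -> r3=0x0d
body[7] sub  r2, r0, #7 -> r2=0x97
epilogue: pop r3=0x5b, sp=0x89
r5 is caller-saved -> body value

REG = 0x05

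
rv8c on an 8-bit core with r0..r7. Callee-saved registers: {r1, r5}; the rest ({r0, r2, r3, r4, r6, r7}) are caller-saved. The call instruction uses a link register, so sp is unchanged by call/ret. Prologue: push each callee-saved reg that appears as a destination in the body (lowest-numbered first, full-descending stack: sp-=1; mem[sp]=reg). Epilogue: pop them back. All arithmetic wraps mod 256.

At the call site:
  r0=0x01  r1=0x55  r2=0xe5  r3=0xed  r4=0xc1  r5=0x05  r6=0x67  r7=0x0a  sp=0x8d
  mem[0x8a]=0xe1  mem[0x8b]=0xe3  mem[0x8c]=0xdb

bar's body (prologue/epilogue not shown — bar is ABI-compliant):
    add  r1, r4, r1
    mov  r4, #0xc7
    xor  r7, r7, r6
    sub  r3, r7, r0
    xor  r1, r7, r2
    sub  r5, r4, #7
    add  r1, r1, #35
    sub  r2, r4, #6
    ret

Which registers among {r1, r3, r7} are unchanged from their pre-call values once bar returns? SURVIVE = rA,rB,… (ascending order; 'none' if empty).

prologue: push r1 → mem[0x8c]=0x55, sp=0x8c
prologue: push r5 → mem[0x8b]=0x05, sp=0x8b
body[0] add  r1, r4, r1 → r1=0x16
body[1] mov  r4, #0xc7 → r4=0xc7
body[2] xor  r7, r7, r6 → r7=0x6d
body[3] sub  r3, r7, r0 → r3=0x6c
body[4] xor  r1, r7, r2 → r1=0x88
body[5] sub  r5, r4, #7 → r5=0xc0
body[6] add  r1, r1, #35 → r1=0xab
body[7] sub  r2, r4, #6 → r2=0xc1
epilogue: pop r5=0x05, sp=0x8c
epilogue: pop r1=0x55, sp=0x8d
r1: callee-saved, written=True
r3: caller-saved, written=True
r7: caller-saved, written=True

SURVIVE = r1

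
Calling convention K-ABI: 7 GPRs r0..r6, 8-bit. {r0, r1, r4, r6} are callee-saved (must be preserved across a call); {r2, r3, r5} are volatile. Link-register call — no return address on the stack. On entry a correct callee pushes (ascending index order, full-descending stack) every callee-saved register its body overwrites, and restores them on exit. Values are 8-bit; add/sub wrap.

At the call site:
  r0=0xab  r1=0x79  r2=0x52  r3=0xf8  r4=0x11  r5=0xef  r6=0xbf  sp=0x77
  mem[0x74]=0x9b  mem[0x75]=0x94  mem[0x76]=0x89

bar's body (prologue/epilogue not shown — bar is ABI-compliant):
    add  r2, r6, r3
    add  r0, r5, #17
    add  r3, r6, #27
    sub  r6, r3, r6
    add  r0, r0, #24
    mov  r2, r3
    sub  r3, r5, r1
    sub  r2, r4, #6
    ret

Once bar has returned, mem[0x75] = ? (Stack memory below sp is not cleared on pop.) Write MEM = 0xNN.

MEM = 0xbf

prologue: push r0 → mem[0x76]=0xab, sp=0x76
prologue: push r6 → mem[0x75]=0xbf, sp=0x75
body[0] add  r2, r6, r3 → r2=0xb7
body[1] add  r0, r5, #17 → r0=0x00
body[2] add  r3, r6, #27 → r3=0xda
body[3] sub  r6, r3, r6 → r6=0x1b
body[4] add  r0, r0, #24 → r0=0x18
body[5] mov  r2, r3 → r2=0xda
body[6] sub  r3, r5, r1 → r3=0x76
body[7] sub  r2, r4, #6 → r2=0x0b
epilogue: pop r6=0xbf, sp=0x76
epilogue: pop r0=0xab, sp=0x77
prologue pushed ['r0', 'r6'] at ['0x76', '0x75']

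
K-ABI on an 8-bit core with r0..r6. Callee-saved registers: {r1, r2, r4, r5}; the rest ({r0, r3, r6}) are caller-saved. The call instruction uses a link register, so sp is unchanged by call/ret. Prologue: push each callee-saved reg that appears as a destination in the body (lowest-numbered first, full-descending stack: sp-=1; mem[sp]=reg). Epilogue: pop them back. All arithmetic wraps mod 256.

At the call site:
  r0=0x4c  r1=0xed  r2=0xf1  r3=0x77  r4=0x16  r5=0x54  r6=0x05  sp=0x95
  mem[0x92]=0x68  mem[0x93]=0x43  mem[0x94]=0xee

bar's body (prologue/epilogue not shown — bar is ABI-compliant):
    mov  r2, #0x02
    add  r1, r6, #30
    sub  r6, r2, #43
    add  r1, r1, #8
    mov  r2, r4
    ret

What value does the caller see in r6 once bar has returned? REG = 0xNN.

REG = 0xd7

prologue: push r1 → mem[0x94]=0xed, sp=0x94
prologue: push r2 → mem[0x93]=0xf1, sp=0x93
body[0] mov  r2, #0x02 → r2=0x02
body[1] add  r1, r6, #30 → r1=0x23
body[2] sub  r6, r2, #43 → r6=0xd7
body[3] add  r1, r1, #8 → r1=0x2b
body[4] mov  r2, r4 → r2=0x16
epilogue: pop r2=0xf1, sp=0x94
epilogue: pop r1=0xed, sp=0x95
r6 is caller-saved → body value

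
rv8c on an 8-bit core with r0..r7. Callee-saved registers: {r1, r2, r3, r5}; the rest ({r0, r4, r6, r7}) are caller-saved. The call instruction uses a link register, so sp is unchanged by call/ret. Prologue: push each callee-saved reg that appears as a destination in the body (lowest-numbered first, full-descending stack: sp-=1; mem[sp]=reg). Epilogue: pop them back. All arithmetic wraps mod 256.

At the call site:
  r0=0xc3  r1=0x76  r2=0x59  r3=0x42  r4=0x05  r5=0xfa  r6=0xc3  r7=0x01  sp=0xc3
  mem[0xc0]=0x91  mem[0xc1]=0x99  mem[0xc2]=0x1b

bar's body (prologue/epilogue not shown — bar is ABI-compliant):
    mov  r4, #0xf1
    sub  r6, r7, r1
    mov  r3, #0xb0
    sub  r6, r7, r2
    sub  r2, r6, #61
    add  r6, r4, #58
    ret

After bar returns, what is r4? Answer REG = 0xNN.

REG = 0xf1

prologue: push r2 -> mem[0xc2]=0x59, sp=0xc2
prologue: push r3 -> mem[0xc1]=0x42, sp=0xc1
body[0] mov  r4, #0xf1 -> r4=0xf1
body[1] sub  r6, r7, r1 -> r6=0x8b
body[2] mov  r3, #0xb0 -> r3=0xb0
body[3] sub  r6, r7, r2 -> r6=0xa8
body[4] sub  r2, r6, #61 -> r2=0x6b
body[5] add  r6, r4, #58 -> r6=0x2b
epilogue: pop r3=0x42, sp=0xc2
epilogue: pop r2=0x59, sp=0xc3
r4 is caller-saved -> body value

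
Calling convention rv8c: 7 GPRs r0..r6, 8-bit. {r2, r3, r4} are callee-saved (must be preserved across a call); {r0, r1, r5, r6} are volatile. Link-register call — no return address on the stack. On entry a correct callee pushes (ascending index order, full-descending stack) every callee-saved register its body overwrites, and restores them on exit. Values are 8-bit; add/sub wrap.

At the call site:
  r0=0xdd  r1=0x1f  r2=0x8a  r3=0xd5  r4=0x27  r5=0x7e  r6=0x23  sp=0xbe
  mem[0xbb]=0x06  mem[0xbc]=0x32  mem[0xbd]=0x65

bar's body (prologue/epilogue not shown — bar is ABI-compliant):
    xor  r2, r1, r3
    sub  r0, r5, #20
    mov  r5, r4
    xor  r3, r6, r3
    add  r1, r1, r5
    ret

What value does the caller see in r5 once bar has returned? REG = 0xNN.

REG = 0x27

prologue: push r2 -> mem[0xbd]=0x8a, sp=0xbd
prologue: push r3 -> mem[0xbc]=0xd5, sp=0xbc
body[0] xor  r2, r1, r3 -> r2=0xca
body[1] sub  r0, r5, #20 -> r0=0x6a
body[2] mov  r5, r4 -> r5=0x27
body[3] xor  r3, r6, r3 -> r3=0xf6
body[4] add  r1, r1, r5 -> r1=0x46
epilogue: pop r3=0xd5, sp=0xbd
epilogue: pop r2=0x8a, sp=0xbe
r5 is caller-saved -> body value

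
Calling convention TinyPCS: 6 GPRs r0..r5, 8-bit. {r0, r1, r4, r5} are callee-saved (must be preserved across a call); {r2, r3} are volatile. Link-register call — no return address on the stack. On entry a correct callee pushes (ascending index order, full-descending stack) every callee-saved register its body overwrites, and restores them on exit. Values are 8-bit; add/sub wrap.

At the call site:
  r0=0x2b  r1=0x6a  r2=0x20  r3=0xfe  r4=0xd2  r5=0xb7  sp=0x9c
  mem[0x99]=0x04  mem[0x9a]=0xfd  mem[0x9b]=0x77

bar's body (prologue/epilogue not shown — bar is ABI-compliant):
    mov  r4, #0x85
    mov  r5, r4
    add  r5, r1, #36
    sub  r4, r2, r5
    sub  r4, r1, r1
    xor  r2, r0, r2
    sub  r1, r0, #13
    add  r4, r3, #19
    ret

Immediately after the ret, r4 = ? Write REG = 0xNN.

REG = 0xd2

prologue: push r1 -> mem[0x9b]=0x6a, sp=0x9b
prologue: push r4 -> mem[0x9a]=0xd2, sp=0x9a
prologue: push r5 -> mem[0x99]=0xb7, sp=0x99
body[0] mov  r4, #0x85 -> r4=0x85
body[1] mov  r5, r4 -> r5=0x85
body[2] add  r5, r1, #36 -> r5=0x8e
body[3] sub  r4, r2, r5 -> r4=0x92
body[4] sub  r4, r1, r1 -> r4=0x00
body[5] xor  r2, r0, r2 -> r2=0x0b
body[6] sub  r1, r0, #13 -> r1=0x1e
body[7] add  r4, r3, #19 -> r4=0x11
epilogue: pop r5=0xb7, sp=0x9a
epilogue: pop r4=0xd2, sp=0x9b
epilogue: pop r1=0x6a, sp=0x9c
r4 is callee-saved -> restored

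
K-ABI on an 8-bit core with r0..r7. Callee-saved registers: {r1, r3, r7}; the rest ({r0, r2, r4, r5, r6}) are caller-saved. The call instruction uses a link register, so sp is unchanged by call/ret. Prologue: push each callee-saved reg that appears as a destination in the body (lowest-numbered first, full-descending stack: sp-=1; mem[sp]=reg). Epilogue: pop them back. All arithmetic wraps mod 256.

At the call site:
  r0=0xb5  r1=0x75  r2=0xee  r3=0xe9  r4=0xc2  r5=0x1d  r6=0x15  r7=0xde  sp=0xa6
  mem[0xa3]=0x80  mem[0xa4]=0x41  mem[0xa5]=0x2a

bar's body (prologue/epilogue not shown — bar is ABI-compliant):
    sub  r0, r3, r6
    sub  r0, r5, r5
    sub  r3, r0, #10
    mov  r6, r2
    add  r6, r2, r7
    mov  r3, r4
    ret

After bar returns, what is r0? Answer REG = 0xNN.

prologue: push r3 -> mem[0xa5]=0xe9, sp=0xa5
body[0] sub  r0, r3, r6 -> r0=0xd4
body[1] sub  r0, r5, r5 -> r0=0x00
body[2] sub  r3, r0, #10 -> r3=0xf6
body[3] mov  r6, r2 -> r6=0xee
body[4] add  r6, r2, r7 -> r6=0xcc
body[5] mov  r3, r4 -> r3=0xc2
epilogue: pop r3=0xe9, sp=0xa6
r0 is caller-saved -> body value

REG = 0x00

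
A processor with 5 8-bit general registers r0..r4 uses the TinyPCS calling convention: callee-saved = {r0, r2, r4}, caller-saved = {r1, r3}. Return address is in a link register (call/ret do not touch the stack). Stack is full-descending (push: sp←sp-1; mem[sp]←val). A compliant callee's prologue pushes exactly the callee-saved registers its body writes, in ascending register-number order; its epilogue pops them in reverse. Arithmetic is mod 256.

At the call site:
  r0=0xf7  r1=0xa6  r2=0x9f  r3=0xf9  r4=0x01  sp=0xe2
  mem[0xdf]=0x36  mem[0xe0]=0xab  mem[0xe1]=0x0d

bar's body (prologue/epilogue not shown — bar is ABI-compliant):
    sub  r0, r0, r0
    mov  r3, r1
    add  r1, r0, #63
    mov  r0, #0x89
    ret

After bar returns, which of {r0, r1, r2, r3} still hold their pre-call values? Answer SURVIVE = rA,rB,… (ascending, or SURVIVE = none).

prologue: push r0 -> mem[0xe1]=0xf7, sp=0xe1
body[0] sub  r0, r0, r0 -> r0=0x00
body[1] mov  r3, r1 -> r3=0xa6
body[2] add  r1, r0, #63 -> r1=0x3f
body[3] mov  r0, #0x89 -> r0=0x89
epilogue: pop r0=0xf7, sp=0xe2
r0: callee-saved, written=True
r1: caller-saved, written=True
r2: callee-saved, written=False
r3: caller-saved, written=True

SURVIVE = r0,r2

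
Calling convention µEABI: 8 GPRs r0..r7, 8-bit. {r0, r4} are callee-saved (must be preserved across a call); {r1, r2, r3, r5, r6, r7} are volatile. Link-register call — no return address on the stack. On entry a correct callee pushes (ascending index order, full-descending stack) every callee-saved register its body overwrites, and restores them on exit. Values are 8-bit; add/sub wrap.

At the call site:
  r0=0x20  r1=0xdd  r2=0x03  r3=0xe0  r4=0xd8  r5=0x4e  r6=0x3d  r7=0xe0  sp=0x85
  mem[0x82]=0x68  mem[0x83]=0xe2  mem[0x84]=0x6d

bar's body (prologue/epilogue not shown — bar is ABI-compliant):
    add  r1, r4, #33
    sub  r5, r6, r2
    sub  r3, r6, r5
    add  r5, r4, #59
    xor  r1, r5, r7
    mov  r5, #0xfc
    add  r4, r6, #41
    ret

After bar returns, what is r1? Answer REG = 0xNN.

REG = 0xf3

prologue: push r4 → mem[0x84]=0xd8, sp=0x84
body[0] add  r1, r4, #33 → r1=0xf9
body[1] sub  r5, r6, r2 → r5=0x3a
body[2] sub  r3, r6, r5 → r3=0x03
body[3] add  r5, r4, #59 → r5=0x13
body[4] xor  r1, r5, r7 → r1=0xf3
body[5] mov  r5, #0xfc → r5=0xfc
body[6] add  r4, r6, #41 → r4=0x66
epilogue: pop r4=0xd8, sp=0x85
r1 is caller-saved → body value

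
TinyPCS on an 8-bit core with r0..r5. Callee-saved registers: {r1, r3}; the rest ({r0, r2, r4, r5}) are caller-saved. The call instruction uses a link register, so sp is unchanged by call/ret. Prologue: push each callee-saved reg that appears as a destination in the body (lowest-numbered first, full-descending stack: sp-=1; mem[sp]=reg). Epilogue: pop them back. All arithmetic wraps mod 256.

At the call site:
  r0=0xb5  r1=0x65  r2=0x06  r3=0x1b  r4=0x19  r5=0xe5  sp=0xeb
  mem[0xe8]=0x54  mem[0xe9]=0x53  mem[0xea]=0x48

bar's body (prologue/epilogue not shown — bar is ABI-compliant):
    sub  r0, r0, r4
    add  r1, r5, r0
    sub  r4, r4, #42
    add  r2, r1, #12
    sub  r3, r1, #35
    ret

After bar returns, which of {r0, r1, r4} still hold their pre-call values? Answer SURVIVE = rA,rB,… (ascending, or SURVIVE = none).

prologue: push r1 -> mem[0xea]=0x65, sp=0xea
prologue: push r3 -> mem[0xe9]=0x1b, sp=0xe9
body[0] sub  r0, r0, r4 -> r0=0x9c
body[1] add  r1, r5, r0 -> r1=0x81
body[2] sub  r4, r4, #42 -> r4=0xef
body[3] add  r2, r1, #12 -> r2=0x8d
body[4] sub  r3, r1, #35 -> r3=0x5e
epilogue: pop r3=0x1b, sp=0xea
epilogue: pop r1=0x65, sp=0xeb
r0: caller-saved, written=True
r1: callee-saved, written=True
r4: caller-saved, written=True

SURVIVE = r1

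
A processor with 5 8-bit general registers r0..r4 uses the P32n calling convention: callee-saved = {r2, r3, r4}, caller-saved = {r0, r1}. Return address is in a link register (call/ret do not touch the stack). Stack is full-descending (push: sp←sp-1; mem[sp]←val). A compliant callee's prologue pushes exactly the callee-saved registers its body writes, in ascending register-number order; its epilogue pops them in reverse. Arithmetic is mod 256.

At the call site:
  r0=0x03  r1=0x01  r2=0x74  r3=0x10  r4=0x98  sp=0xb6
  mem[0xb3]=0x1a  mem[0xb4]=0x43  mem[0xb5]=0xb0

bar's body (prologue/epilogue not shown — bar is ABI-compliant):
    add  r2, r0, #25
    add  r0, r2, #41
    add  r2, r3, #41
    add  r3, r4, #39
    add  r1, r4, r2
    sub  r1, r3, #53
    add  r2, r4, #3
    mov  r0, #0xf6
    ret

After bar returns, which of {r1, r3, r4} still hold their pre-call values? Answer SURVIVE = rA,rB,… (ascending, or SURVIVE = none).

prologue: push r2 -> mem[0xb5]=0x74, sp=0xb5
prologue: push r3 -> mem[0xb4]=0x10, sp=0xb4
body[0] add  r2, r0, #25 -> r2=0x1c
body[1] add  r0, r2, #41 -> r0=0x45
body[2] add  r2, r3, #41 -> r2=0x39
body[3] add  r3, r4, #39 -> r3=0xbf
body[4] add  r1, r4, r2 -> r1=0xd1
body[5] sub  r1, r3, #53 -> r1=0x8a
body[6] add  r2, r4, #3 -> r2=0x9b
body[7] mov  r0, #0xf6 -> r0=0xf6
epilogue: pop r3=0x10, sp=0xb5
epilogue: pop r2=0x74, sp=0xb6
r1: caller-saved, written=True
r3: callee-saved, written=True
r4: callee-saved, written=False

SURVIVE = r3,r4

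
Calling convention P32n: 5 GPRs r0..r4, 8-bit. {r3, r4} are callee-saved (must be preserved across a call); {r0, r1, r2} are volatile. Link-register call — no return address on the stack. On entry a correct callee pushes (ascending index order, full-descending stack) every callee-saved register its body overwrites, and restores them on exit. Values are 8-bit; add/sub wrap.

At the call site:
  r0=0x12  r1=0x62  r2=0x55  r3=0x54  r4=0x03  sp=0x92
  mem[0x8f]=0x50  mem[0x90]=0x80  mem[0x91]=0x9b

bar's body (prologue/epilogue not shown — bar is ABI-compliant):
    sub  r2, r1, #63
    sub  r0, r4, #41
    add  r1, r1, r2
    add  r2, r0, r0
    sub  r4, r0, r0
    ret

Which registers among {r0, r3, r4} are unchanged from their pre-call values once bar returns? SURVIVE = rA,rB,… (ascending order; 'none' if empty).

prologue: push r4 → mem[0x91]=0x03, sp=0x91
body[0] sub  r2, r1, #63 → r2=0x23
body[1] sub  r0, r4, #41 → r0=0xda
body[2] add  r1, r1, r2 → r1=0x85
body[3] add  r2, r0, r0 → r2=0xb4
body[4] sub  r4, r0, r0 → r4=0x00
epilogue: pop r4=0x03, sp=0x92
r0: caller-saved, written=True
r3: callee-saved, written=False
r4: callee-saved, written=True

SURVIVE = r3,r4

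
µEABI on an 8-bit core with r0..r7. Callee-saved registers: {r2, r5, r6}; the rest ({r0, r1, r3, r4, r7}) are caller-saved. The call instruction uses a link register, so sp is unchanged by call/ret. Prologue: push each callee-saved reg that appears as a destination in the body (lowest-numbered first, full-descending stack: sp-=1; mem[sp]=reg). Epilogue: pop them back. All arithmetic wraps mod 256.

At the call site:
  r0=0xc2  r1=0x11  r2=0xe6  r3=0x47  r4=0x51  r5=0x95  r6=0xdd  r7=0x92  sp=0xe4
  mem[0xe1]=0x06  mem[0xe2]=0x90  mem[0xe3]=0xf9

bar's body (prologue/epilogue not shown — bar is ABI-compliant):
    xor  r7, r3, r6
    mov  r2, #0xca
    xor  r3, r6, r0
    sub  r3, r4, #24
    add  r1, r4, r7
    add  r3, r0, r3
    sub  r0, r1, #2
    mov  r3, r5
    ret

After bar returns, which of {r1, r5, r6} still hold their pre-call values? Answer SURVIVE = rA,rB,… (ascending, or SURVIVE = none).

SURVIVE = r5,r6

prologue: push r2 -> mem[0xe3]=0xe6, sp=0xe3
body[0] xor  r7, r3, r6 -> r7=0x9a
body[1] mov  r2, #0xca -> r2=0xca
body[2] xor  r3, r6, r0 -> r3=0x1f
body[3] sub  r3, r4, #24 -> r3=0x39
body[4] add  r1, r4, r7 -> r1=0xeb
body[5] add  r3, r0, r3 -> r3=0xfb
body[6] sub  r0, r1, #2 -> r0=0xe9
body[7] mov  r3, r5 -> r3=0x95
epilogue: pop r2=0xe6, sp=0xe4
r1: caller-saved, written=True
r5: callee-saved, written=False
r6: callee-saved, written=False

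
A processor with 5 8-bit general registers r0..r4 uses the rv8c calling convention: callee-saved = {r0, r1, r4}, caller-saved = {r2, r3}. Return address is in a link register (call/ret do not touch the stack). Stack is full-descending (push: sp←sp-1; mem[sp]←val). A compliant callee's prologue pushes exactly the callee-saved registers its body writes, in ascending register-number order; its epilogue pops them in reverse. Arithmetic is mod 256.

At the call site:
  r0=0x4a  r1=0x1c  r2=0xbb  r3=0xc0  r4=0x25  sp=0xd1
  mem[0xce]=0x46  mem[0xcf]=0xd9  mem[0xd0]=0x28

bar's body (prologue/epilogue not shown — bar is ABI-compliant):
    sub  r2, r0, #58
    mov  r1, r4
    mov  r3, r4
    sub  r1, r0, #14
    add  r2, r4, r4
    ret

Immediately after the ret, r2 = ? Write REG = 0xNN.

prologue: push r1 → mem[0xd0]=0x1c, sp=0xd0
body[0] sub  r2, r0, #58 → r2=0x10
body[1] mov  r1, r4 → r1=0x25
body[2] mov  r3, r4 → r3=0x25
body[3] sub  r1, r0, #14 → r1=0x3c
body[4] add  r2, r4, r4 → r2=0x4a
epilogue: pop r1=0x1c, sp=0xd1
r2 is caller-saved → body value

REG = 0x4a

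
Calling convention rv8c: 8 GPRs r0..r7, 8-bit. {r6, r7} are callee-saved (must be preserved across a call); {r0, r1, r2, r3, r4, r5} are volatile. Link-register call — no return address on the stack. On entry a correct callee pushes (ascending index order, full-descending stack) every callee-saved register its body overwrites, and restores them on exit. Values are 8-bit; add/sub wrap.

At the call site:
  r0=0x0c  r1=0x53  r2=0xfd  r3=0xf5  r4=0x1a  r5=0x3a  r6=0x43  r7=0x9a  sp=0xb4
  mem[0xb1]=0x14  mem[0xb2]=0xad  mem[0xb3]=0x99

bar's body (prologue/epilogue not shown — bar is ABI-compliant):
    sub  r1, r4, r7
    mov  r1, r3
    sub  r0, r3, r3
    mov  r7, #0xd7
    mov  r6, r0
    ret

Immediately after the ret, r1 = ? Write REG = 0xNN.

REG = 0xf5

prologue: push r6 -> mem[0xb3]=0x43, sp=0xb3
prologue: push r7 -> mem[0xb2]=0x9a, sp=0xb2
body[0] sub  r1, r4, r7 -> r1=0x80
body[1] mov  r1, r3 -> r1=0xf5
body[2] sub  r0, r3, r3 -> r0=0x00
body[3] mov  r7, #0xd7 -> r7=0xd7
body[4] mov  r6, r0 -> r6=0x00
epilogue: pop r7=0x9a, sp=0xb3
epilogue: pop r6=0x43, sp=0xb4
r1 is caller-saved -> body value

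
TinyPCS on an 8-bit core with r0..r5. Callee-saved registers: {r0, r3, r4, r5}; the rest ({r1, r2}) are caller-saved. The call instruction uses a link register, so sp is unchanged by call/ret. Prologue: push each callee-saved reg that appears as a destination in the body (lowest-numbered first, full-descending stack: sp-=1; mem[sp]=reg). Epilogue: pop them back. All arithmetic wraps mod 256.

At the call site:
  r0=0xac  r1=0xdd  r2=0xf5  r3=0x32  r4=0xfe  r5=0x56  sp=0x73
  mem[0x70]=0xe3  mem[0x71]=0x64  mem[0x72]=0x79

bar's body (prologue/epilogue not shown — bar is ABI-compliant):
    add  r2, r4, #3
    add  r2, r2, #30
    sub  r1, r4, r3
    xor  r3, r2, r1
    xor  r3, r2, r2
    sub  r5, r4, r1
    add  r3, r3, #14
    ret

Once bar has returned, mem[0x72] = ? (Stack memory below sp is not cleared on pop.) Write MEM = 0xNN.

prologue: push r3 → mem[0x72]=0x32, sp=0x72
prologue: push r5 → mem[0x71]=0x56, sp=0x71
body[0] add  r2, r4, #3 → r2=0x01
body[1] add  r2, r2, #30 → r2=0x1f
body[2] sub  r1, r4, r3 → r1=0xcc
body[3] xor  r3, r2, r1 → r3=0xd3
body[4] xor  r3, r2, r2 → r3=0x00
body[5] sub  r5, r4, r1 → r5=0x32
body[6] add  r3, r3, #14 → r3=0x0e
epilogue: pop r5=0x56, sp=0x72
epilogue: pop r3=0x32, sp=0x73
prologue pushed ['r3', 'r5'] at ['0x72', '0x71']

MEM = 0x32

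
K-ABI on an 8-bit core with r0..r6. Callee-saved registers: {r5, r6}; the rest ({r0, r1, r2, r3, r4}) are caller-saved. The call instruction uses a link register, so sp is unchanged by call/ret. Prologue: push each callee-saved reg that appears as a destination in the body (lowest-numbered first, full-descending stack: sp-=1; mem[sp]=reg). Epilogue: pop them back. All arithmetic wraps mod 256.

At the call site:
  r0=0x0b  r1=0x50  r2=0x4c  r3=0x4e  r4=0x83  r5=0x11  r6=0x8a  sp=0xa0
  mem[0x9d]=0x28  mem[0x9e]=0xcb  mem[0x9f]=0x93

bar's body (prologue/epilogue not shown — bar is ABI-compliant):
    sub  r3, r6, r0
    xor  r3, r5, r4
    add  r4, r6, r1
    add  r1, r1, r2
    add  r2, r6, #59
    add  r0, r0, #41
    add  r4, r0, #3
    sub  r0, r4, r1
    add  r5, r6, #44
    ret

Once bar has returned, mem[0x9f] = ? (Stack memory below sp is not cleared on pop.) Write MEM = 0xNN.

MEM = 0x11

prologue: push r5 → mem[0x9f]=0x11, sp=0x9f
body[0] sub  r3, r6, r0 → r3=0x7f
body[1] xor  r3, r5, r4 → r3=0x92
body[2] add  r4, r6, r1 → r4=0xda
body[3] add  r1, r1, r2 → r1=0x9c
body[4] add  r2, r6, #59 → r2=0xc5
body[5] add  r0, r0, #41 → r0=0x34
body[6] add  r4, r0, #3 → r4=0x37
body[7] sub  r0, r4, r1 → r0=0x9b
body[8] add  r5, r6, #44 → r5=0xb6
epilogue: pop r5=0x11, sp=0xa0
prologue pushed ['r5'] at ['0x9f']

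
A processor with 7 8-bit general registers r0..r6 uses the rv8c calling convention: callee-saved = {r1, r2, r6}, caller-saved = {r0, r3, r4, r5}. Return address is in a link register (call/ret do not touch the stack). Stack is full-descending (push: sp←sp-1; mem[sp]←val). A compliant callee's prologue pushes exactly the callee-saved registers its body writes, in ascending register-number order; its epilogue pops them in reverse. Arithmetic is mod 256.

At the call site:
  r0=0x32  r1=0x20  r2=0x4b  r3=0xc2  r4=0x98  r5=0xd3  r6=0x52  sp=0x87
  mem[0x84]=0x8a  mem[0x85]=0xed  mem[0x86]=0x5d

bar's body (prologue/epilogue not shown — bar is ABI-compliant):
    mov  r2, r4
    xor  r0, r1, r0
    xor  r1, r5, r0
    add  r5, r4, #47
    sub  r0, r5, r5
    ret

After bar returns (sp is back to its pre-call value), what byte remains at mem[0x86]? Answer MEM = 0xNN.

prologue: push r1 → mem[0x86]=0x20, sp=0x86
prologue: push r2 → mem[0x85]=0x4b, sp=0x85
body[0] mov  r2, r4 → r2=0x98
body[1] xor  r0, r1, r0 → r0=0x12
body[2] xor  r1, r5, r0 → r1=0xc1
body[3] add  r5, r4, #47 → r5=0xc7
body[4] sub  r0, r5, r5 → r0=0x00
epilogue: pop r2=0x4b, sp=0x86
epilogue: pop r1=0x20, sp=0x87
prologue pushed ['r1', 'r2'] at ['0x86', '0x85']

MEM = 0x20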